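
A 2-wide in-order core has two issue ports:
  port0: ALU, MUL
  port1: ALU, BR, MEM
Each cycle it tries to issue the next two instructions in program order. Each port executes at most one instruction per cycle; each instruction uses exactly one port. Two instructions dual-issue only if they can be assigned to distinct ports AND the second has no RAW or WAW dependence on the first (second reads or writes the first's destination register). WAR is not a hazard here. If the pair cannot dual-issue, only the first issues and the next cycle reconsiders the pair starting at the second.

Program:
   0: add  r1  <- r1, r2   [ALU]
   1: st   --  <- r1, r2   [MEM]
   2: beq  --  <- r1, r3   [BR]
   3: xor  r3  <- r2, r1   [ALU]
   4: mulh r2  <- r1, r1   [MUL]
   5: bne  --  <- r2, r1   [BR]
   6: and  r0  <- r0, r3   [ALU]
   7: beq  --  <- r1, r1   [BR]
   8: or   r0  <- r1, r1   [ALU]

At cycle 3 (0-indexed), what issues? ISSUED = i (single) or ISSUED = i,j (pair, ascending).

ISSUED = 4

[0] i0  add  -- RAW r1
[1] i1  st  -- no-port MEM/BR
[2] i2&i3  beq/xor  -- pair
[3] i4  mulh  -- RAW r2
[4] i5&i6  bne/and  -- pair
[5] i7&i8  beq/or  -- pair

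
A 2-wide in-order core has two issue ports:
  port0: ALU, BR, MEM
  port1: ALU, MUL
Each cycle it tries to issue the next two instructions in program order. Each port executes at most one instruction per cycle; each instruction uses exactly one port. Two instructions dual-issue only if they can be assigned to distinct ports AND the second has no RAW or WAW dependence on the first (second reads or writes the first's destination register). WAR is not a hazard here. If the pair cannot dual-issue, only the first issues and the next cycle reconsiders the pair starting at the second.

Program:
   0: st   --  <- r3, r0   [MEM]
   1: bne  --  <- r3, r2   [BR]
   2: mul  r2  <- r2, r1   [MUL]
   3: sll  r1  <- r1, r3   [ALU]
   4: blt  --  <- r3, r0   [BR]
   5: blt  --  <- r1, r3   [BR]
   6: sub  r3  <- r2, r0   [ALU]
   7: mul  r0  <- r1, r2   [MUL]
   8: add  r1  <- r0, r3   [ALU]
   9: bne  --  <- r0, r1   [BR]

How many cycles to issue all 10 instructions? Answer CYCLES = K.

  cy0 -> i0 (st) no-port MEM/BR
  cy1 -> i1/i2 (bne+mul) dual
  cy2 -> i3/i4 (sll+blt) dual
  cy3 -> i5/i6 (blt+sub) dual
  cy4 -> i7 (mul) RAW r0
  cy5 -> i8 (add) RAW r1
  cy6 -> i9 (bne) tail

CYCLES = 7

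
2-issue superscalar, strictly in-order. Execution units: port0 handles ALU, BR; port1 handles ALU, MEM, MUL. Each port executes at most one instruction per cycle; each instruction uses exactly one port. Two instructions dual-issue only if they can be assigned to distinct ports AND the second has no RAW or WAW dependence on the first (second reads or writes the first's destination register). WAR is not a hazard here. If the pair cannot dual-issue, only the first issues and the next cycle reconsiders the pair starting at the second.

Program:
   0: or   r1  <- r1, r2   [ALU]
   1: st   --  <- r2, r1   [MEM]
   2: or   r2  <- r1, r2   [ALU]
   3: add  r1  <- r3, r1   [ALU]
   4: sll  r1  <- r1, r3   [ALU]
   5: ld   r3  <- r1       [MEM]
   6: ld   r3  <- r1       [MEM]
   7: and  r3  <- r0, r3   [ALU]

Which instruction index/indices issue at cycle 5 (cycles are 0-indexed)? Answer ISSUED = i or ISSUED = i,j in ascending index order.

ISSUED = 6

0. or @i0  | RAW r1
1. st;or @i1&i2  | pair
2. add @i3  | RAW+WAW r1
3. sll @i4  | RAW r1
4. ld @i5  | no-port MEM/MEM
5. ld @i6  | RAW+WAW r3
6. and @i7  | tail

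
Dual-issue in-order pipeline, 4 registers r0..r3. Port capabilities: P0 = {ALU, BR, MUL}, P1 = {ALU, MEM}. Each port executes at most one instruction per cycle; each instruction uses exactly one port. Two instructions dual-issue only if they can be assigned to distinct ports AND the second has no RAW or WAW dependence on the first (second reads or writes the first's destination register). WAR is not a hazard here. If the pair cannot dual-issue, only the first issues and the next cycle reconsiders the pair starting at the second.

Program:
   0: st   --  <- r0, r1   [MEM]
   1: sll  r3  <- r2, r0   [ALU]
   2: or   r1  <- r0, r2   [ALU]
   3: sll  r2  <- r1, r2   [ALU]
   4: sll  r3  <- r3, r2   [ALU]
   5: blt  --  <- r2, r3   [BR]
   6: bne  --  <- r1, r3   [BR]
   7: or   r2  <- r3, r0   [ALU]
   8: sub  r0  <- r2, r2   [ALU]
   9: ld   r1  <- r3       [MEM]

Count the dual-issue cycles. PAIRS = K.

c0: i0&i1 st.MEM+sll.ALU  2-wide
c1: i2 or.ALU  RAW r1
c2: i3 sll.ALU  RAW r2
c3: i4 sll.ALU  RAW r3
c4: i5 blt.BR  no-port BR/BR
c5: i6&i7 bne.BR+or.ALU  2-wide
c6: i8&i9 sub.ALU+ld.MEM  2-wide

PAIRS = 3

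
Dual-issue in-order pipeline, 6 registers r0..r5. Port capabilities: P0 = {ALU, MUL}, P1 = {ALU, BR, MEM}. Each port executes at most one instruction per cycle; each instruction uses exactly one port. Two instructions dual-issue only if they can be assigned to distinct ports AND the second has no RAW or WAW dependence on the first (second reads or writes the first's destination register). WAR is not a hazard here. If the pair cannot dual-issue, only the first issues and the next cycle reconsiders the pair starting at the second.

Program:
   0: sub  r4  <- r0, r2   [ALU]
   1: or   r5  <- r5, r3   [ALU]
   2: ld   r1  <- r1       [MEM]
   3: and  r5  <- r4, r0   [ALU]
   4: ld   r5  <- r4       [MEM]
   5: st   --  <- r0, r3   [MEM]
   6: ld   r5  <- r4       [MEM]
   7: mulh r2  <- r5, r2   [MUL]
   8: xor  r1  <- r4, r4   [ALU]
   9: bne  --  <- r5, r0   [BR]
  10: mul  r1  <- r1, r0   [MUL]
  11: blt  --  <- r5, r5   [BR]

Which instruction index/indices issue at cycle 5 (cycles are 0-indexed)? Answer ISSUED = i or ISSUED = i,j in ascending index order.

ISSUED = 7,8

[0] i0/i1  sub/or  -- 2-wide
[1] i2/i3  ld/and  -- 2-wide
[2] i4  ld  -- no-port MEM/MEM
[3] i5  st  -- no-port MEM/MEM
[4] i6  ld  -- RAW r5
[5] i7/i8  mulh/xor  -- 2-wide
[6] i9/i10  bne/mul  -- 2-wide
[7] i11  blt  -- tail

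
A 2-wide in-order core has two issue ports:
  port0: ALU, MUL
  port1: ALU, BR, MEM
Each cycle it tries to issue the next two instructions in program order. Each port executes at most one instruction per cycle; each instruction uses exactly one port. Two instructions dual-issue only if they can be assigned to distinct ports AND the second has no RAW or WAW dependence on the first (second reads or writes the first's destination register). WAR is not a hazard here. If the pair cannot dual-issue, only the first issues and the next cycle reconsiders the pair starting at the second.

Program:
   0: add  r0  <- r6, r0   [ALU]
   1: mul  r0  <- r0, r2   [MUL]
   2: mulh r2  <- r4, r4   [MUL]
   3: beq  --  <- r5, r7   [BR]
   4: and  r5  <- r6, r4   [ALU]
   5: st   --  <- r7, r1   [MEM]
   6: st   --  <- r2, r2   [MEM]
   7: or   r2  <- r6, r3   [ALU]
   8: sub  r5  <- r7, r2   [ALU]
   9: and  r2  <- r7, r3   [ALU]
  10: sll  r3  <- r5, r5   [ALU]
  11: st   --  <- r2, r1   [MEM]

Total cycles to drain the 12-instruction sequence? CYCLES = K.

CYCLES = 7

c0: i0 add  RAW+WAW r0
c1: i1 mul  no-port MUL/MUL
c2: i2+i3 mulh;beq  2-wide
c3: i4+i5 and;st  2-wide
c4: i6+i7 st;or  2-wide
c5: i8+i9 sub;and  2-wide
c6: i10+i11 sll;st  2-wide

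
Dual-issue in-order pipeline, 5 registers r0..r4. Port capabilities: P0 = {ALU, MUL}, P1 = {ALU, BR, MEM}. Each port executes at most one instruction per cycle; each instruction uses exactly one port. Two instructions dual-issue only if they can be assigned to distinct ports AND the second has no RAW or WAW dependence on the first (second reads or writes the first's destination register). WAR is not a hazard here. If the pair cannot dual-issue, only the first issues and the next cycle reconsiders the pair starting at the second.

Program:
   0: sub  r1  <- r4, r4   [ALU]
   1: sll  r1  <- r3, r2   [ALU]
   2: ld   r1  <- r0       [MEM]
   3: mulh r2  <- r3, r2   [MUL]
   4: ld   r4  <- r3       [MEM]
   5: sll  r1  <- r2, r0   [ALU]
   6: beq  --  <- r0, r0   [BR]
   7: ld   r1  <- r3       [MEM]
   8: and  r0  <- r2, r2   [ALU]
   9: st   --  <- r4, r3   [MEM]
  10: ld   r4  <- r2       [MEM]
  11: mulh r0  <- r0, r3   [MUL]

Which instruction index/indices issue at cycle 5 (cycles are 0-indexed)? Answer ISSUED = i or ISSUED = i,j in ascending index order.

t=0 i0:sub ; WAW r1
t=1 i1:sll ; WAW r1
t=2 i2/i3:ld mulh ; 2-wide
t=3 i4/i5:ld sll ; 2-wide
t=4 i6:beq ; no-port BR/MEM
t=5 i7/i8:ld and ; 2-wide
t=6 i9:st ; no-port MEM/MEM
t=7 i10/i11:ld mulh ; 2-wide

ISSUED = 7,8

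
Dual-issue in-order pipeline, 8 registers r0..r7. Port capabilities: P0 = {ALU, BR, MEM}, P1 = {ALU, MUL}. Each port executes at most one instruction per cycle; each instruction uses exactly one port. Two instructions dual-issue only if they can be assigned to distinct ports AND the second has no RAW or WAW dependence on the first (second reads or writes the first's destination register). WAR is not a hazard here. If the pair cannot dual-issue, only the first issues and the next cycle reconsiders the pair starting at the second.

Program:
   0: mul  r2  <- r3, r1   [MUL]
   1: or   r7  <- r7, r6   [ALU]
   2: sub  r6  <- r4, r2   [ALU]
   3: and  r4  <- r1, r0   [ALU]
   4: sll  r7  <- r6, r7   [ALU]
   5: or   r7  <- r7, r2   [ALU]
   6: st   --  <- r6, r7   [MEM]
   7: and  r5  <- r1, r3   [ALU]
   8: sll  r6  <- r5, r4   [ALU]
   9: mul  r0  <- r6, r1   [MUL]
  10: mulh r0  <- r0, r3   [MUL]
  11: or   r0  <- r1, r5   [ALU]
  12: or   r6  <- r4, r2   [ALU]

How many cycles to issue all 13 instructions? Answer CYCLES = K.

CYCLES = 9

#0 head=0: mul.MUL;or.ALU i0/i1 dual
#1 head=2: sub.ALU;and.ALU i2/i3 dual
#2 head=4: sll.ALU i4 RAW+WAW r7
#3 head=5: or.ALU i5 RAW r7
#4 head=6: st.MEM;and.ALU i6/i7 dual
#5 head=8: sll.ALU i8 RAW r6
#6 head=9: mul.MUL i9 no-port MUL/MUL
#7 head=10: mulh.MUL i10 WAW r0
#8 head=11: or.ALU;or.ALU i11/i12 dual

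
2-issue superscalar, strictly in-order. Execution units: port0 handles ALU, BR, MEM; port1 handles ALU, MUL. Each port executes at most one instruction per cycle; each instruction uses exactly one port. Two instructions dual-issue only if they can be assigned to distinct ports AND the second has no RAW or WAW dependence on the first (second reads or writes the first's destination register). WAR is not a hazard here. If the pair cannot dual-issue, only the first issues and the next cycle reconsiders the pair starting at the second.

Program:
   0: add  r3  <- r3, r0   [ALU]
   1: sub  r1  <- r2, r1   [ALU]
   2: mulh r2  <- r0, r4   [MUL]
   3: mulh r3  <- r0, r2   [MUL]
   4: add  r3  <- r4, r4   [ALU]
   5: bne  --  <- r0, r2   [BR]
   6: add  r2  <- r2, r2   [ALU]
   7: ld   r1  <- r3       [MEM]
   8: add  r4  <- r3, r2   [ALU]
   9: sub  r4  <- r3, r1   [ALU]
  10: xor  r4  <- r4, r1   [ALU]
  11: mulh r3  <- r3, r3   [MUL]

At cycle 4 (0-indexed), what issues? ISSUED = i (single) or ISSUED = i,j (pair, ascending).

0. add;sub @i0/i1  | 2-wide
1. mulh @i2  | no-port MUL/MUL
2. mulh @i3  | WAW r3
3. add;bne @i4/i5  | 2-wide
4. add;ld @i6/i7  | 2-wide
5. add @i8  | WAW r4
6. sub @i9  | RAW+WAW r4
7. xor;mulh @i10/i11  | 2-wide

ISSUED = 6,7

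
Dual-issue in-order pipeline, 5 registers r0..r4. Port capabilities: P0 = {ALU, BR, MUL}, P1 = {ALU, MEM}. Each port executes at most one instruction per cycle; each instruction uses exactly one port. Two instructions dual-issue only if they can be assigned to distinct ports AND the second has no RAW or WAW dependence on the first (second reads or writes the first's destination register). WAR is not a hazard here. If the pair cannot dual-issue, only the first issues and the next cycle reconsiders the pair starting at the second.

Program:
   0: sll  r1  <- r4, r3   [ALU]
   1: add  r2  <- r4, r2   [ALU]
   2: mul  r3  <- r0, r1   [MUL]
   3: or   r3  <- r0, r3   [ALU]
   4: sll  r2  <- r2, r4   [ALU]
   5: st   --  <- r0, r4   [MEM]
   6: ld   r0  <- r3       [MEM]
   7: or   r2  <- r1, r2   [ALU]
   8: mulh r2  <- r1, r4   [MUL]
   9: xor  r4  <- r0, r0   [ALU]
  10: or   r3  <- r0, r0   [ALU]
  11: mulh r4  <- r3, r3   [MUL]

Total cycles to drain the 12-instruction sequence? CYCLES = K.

[0] i0&i1  sll add  -- dual
[1] i2  mul  -- RAW+WAW r3
[2] i3&i4  or sll  -- dual
[3] i5  st  -- no-port MEM/MEM
[4] i6&i7  ld or  -- dual
[5] i8&i9  mulh xor  -- dual
[6] i10  or  -- RAW r3
[7] i11  mulh  -- tail

CYCLES = 8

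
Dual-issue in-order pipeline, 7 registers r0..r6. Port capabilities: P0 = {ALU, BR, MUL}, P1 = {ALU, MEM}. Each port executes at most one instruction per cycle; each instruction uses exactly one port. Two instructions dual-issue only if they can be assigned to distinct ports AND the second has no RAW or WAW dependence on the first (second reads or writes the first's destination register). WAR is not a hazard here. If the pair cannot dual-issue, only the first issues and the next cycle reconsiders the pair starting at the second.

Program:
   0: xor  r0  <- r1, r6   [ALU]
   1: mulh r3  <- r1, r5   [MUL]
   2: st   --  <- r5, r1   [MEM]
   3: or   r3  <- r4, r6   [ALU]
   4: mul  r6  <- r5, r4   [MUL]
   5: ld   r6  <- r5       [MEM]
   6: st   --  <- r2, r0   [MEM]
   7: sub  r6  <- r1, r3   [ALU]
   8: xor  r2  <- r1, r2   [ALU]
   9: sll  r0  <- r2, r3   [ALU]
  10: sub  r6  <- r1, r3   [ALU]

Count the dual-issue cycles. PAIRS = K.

t=0 i0+i1:xor+mulh ; pair
t=1 i2+i3:st+or ; pair
t=2 i4:mul ; WAW r6
t=3 i5:ld ; no-port MEM/MEM
t=4 i6+i7:st+sub ; pair
t=5 i8:xor ; RAW r2
t=6 i9+i10:sll+sub ; pair

PAIRS = 4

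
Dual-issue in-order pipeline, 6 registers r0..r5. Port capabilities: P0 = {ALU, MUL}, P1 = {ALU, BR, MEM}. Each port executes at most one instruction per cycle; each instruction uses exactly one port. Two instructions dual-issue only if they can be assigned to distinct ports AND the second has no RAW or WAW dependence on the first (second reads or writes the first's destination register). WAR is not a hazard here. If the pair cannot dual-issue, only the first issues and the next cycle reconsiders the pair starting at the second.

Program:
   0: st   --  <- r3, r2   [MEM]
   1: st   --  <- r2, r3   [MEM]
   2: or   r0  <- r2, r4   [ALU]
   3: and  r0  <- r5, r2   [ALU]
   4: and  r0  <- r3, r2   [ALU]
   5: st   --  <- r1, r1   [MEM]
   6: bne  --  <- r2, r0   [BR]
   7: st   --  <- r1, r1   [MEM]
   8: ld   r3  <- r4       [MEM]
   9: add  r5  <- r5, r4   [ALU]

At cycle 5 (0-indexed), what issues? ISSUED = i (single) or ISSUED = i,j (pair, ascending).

[0] i0  st  -- no-port MEM/MEM
[1] i1&i2  st+or  -- pair
[2] i3  and  -- WAW r0
[3] i4&i5  and+st  -- pair
[4] i6  bne  -- no-port BR/MEM
[5] i7  st  -- no-port MEM/MEM
[6] i8&i9  ld+add  -- pair

ISSUED = 7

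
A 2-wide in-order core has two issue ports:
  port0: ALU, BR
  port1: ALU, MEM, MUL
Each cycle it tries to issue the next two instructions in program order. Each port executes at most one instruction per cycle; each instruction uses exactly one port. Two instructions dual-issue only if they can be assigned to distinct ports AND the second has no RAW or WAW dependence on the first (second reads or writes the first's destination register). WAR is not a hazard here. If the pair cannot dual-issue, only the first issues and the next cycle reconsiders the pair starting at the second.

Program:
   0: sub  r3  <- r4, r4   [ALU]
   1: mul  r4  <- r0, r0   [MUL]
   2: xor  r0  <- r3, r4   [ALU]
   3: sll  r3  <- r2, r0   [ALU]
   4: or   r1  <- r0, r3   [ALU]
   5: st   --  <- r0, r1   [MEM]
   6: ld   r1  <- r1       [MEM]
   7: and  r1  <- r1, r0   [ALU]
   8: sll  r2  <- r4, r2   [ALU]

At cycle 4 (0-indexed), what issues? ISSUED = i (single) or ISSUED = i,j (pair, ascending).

t=0 i0/i1:sub.ALU;mul.MUL ; dual
t=1 i2:xor.ALU ; RAW r0
t=2 i3:sll.ALU ; RAW r3
t=3 i4:or.ALU ; RAW r1
t=4 i5:st.MEM ; no-port MEM/MEM
t=5 i6:ld.MEM ; RAW+WAW r1
t=6 i7/i8:and.ALU;sll.ALU ; dual

ISSUED = 5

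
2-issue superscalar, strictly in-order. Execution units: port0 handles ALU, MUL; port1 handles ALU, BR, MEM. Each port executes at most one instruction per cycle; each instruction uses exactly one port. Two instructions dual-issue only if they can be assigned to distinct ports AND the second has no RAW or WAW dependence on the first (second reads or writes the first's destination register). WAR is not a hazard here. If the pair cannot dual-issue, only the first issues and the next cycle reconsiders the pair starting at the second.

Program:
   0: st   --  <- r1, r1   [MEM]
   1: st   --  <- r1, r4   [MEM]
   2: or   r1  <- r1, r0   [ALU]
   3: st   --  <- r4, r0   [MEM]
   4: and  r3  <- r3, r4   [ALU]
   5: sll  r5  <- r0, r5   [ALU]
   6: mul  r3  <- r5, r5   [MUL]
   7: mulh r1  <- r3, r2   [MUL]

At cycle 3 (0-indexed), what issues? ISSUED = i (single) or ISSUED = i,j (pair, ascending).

ISSUED = 5

  cy0 -> i0 (st) no-port MEM/MEM
  cy1 -> i1+i2 (st/or) dual
  cy2 -> i3+i4 (st/and) dual
  cy3 -> i5 (sll) RAW r5
  cy4 -> i6 (mul) no-port MUL/MUL
  cy5 -> i7 (mulh) tail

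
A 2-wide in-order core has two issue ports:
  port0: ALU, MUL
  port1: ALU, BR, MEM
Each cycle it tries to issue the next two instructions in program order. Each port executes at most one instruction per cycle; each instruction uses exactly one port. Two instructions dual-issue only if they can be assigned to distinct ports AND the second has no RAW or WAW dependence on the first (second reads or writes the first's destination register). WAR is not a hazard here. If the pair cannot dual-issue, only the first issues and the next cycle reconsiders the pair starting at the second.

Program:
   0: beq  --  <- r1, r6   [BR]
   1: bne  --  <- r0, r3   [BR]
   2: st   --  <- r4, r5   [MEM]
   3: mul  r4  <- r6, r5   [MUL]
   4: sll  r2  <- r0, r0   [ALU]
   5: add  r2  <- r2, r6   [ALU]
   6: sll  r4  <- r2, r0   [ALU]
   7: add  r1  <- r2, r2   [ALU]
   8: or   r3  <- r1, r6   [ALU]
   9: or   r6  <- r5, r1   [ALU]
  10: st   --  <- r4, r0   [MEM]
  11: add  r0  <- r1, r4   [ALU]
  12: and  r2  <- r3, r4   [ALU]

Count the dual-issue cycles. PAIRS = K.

#0 head=0: beq.BR i0 no-port BR/BR
#1 head=1: bne.BR i1 no-port BR/MEM
#2 head=2: st.MEM+mul.MUL i2,i3 2-wide
#3 head=4: sll.ALU i4 RAW+WAW r2
#4 head=5: add.ALU i5 RAW r2
#5 head=6: sll.ALU+add.ALU i6,i7 2-wide
#6 head=8: or.ALU+or.ALU i8,i9 2-wide
#7 head=10: st.MEM+add.ALU i10,i11 2-wide
#8 head=12: and.ALU i12 tail

PAIRS = 4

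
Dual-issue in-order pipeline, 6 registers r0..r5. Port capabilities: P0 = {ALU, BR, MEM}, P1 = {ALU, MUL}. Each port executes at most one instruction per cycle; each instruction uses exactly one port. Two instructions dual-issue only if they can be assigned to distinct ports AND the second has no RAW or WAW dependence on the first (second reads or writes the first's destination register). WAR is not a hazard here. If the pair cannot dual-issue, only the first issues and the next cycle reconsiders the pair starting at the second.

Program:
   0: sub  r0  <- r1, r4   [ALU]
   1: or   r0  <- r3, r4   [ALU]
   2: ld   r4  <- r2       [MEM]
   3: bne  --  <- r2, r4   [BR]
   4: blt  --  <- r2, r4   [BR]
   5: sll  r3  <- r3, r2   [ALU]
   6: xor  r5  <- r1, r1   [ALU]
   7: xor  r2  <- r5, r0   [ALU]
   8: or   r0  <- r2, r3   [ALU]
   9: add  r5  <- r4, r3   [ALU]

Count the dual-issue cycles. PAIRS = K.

  cy0 -> i0 (sub.ALU) WAW r0
  cy1 -> i1+i2 (or.ALU ld.MEM) pair
  cy2 -> i3 (bne.BR) no-port BR/BR
  cy3 -> i4+i5 (blt.BR sll.ALU) pair
  cy4 -> i6 (xor.ALU) RAW r5
  cy5 -> i7 (xor.ALU) RAW r2
  cy6 -> i8+i9 (or.ALU add.ALU) pair

PAIRS = 3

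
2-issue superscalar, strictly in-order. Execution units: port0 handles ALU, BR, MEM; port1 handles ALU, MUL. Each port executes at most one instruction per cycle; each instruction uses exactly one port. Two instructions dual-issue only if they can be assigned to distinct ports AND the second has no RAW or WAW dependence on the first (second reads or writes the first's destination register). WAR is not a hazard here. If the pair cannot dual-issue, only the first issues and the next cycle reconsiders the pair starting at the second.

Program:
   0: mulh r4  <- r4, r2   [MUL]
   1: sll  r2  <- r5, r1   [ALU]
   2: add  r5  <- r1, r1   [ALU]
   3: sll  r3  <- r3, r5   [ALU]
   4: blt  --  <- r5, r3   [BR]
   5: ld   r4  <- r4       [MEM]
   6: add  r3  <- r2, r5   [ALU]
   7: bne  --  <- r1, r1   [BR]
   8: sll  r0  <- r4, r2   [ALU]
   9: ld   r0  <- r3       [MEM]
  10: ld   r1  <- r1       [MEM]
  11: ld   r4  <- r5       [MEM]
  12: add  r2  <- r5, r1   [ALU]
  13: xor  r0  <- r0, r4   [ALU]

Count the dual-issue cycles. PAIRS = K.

PAIRS = 4

#0 head=0: mulh+sll i0+i1 pair
#1 head=2: add i2 RAW r5
#2 head=3: sll i3 RAW r3
#3 head=4: blt i4 no-port BR/MEM
#4 head=5: ld+add i5+i6 pair
#5 head=7: bne+sll i7+i8 pair
#6 head=9: ld i9 no-port MEM/MEM
#7 head=10: ld i10 no-port MEM/MEM
#8 head=11: ld+add i11+i12 pair
#9 head=13: xor i13 tail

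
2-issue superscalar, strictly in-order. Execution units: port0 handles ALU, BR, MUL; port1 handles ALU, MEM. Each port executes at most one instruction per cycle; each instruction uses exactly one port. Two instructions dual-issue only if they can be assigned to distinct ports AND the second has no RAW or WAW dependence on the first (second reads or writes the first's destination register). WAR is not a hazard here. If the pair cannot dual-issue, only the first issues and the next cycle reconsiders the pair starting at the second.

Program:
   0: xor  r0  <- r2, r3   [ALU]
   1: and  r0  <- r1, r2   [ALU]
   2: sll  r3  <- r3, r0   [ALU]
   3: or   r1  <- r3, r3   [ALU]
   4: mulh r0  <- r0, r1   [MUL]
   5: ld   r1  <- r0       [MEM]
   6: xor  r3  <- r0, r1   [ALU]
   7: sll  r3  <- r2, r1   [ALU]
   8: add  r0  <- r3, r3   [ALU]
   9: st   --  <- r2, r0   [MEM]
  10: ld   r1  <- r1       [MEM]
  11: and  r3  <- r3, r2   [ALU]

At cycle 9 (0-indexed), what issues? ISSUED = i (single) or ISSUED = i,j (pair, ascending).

  cy0 -> i0 (xor.ALU) WAW r0
  cy1 -> i1 (and.ALU) RAW r0
  cy2 -> i2 (sll.ALU) RAW r3
  cy3 -> i3 (or.ALU) RAW r1
  cy4 -> i4 (mulh.MUL) RAW r0
  cy5 -> i5 (ld.MEM) RAW r1
  cy6 -> i6 (xor.ALU) WAW r3
  cy7 -> i7 (sll.ALU) RAW r3
  cy8 -> i8 (add.ALU) RAW r0
  cy9 -> i9 (st.MEM) no-port MEM/MEM
  cy10 -> i10,i11 (ld.MEM;and.ALU) dual

ISSUED = 9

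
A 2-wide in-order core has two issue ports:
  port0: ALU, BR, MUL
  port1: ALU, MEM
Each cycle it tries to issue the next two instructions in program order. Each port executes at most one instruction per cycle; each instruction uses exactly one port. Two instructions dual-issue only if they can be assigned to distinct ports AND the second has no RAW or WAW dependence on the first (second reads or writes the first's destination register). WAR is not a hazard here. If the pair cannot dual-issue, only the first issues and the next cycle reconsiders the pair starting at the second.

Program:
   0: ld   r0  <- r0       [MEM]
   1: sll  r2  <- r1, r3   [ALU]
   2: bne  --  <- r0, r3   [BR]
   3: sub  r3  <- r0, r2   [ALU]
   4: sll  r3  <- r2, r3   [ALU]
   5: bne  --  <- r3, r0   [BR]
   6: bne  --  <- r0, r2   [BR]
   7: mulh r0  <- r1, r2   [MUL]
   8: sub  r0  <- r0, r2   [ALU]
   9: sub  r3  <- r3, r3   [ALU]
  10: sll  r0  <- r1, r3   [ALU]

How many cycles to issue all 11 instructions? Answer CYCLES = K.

CYCLES = 8

c0: i0,i1 ld.MEM sll.ALU  dual
c1: i2,i3 bne.BR sub.ALU  dual
c2: i4 sll.ALU  RAW r3
c3: i5 bne.BR  no-port BR/BR
c4: i6 bne.BR  no-port BR/MUL
c5: i7 mulh.MUL  RAW+WAW r0
c6: i8,i9 sub.ALU sub.ALU  dual
c7: i10 sll.ALU  tail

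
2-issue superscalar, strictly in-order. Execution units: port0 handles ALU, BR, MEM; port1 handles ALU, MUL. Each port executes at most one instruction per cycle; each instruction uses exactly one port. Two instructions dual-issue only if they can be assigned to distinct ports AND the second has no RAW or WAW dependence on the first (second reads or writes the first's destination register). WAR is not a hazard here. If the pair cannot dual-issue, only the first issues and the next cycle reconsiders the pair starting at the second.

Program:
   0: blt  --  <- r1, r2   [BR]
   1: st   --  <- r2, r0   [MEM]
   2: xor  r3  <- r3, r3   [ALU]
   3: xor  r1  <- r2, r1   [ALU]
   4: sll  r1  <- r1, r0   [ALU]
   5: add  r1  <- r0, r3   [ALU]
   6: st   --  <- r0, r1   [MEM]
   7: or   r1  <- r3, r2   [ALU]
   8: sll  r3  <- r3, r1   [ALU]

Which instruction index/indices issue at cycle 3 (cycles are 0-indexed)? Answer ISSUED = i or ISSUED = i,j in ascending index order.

ISSUED = 4

c0: i0 blt  no-port BR/MEM
c1: i1+i2 st xor  pair
c2: i3 xor  RAW+WAW r1
c3: i4 sll  WAW r1
c4: i5 add  RAW r1
c5: i6+i7 st or  pair
c6: i8 sll  tail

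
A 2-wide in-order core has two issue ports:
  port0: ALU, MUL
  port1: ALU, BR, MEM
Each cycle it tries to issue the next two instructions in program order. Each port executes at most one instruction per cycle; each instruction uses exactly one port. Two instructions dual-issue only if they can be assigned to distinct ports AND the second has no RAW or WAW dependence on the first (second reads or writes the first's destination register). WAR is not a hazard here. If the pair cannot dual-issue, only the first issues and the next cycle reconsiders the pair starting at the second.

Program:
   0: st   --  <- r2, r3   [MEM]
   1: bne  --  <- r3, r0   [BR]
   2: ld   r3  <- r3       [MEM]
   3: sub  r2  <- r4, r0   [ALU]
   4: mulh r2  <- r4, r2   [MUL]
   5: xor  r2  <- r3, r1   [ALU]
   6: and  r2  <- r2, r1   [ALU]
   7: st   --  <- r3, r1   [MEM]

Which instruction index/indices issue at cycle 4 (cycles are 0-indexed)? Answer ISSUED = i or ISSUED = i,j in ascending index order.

0. st @i0  | no-port MEM/BR
1. bne @i1  | no-port BR/MEM
2. ld+sub @i2&i3  | 2-wide
3. mulh @i4  | WAW r2
4. xor @i5  | RAW+WAW r2
5. and+st @i6&i7  | 2-wide

ISSUED = 5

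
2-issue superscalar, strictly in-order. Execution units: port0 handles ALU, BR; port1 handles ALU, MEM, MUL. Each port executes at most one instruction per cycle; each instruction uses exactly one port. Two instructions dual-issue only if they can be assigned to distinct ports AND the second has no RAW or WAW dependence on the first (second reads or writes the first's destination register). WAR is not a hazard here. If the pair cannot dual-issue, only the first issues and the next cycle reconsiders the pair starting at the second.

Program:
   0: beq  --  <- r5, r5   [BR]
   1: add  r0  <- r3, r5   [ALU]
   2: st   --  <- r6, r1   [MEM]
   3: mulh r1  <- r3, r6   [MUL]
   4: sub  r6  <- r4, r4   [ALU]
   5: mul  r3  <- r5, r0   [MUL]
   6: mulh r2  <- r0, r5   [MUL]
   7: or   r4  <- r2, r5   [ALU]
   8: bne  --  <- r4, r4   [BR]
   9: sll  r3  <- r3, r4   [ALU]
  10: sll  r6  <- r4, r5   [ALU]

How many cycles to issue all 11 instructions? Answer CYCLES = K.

CYCLES = 8

c0: i0,i1 beq.BR add.ALU  dual
c1: i2 st.MEM  no-port MEM/MUL
c2: i3,i4 mulh.MUL sub.ALU  dual
c3: i5 mul.MUL  no-port MUL/MUL
c4: i6 mulh.MUL  RAW r2
c5: i7 or.ALU  RAW r4
c6: i8,i9 bne.BR sll.ALU  dual
c7: i10 sll.ALU  tail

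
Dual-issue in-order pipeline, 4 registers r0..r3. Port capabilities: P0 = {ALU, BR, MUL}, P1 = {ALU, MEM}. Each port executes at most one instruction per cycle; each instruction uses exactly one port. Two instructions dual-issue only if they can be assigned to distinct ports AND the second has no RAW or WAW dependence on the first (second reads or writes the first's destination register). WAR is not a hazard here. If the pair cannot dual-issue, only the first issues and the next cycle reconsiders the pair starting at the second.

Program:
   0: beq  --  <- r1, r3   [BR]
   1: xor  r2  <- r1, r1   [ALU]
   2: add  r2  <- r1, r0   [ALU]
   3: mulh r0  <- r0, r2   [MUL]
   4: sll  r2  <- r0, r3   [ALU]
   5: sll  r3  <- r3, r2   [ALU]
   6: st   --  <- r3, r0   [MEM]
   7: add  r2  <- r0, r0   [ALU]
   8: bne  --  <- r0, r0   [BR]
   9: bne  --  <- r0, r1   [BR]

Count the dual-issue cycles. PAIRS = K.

PAIRS = 2

[0] i0/i1  beq.BR;xor.ALU  -- dual
[1] i2  add.ALU  -- RAW r2
[2] i3  mulh.MUL  -- RAW r0
[3] i4  sll.ALU  -- RAW r2
[4] i5  sll.ALU  -- RAW r3
[5] i6/i7  st.MEM;add.ALU  -- dual
[6] i8  bne.BR  -- no-port BR/BR
[7] i9  bne.BR  -- tail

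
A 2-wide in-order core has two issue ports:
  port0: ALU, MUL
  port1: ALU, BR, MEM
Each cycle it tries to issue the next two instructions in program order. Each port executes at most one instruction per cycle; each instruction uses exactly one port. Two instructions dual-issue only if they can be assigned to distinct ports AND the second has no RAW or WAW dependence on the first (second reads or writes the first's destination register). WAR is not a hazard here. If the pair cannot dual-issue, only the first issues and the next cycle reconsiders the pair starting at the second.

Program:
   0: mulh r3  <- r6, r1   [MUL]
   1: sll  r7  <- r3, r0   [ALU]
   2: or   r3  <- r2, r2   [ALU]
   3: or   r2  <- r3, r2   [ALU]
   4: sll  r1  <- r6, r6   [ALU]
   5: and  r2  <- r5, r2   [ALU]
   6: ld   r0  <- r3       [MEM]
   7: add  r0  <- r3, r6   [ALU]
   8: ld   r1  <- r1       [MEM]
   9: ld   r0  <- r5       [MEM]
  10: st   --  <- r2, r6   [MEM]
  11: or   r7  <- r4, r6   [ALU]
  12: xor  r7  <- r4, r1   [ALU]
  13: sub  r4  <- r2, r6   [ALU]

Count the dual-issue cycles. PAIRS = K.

[0] i0  mulh  -- RAW r3
[1] i1&i2  sll/or  -- pair
[2] i3&i4  or/sll  -- pair
[3] i5&i6  and/ld  -- pair
[4] i7&i8  add/ld  -- pair
[5] i9  ld  -- no-port MEM/MEM
[6] i10&i11  st/or  -- pair
[7] i12&i13  xor/sub  -- pair

PAIRS = 6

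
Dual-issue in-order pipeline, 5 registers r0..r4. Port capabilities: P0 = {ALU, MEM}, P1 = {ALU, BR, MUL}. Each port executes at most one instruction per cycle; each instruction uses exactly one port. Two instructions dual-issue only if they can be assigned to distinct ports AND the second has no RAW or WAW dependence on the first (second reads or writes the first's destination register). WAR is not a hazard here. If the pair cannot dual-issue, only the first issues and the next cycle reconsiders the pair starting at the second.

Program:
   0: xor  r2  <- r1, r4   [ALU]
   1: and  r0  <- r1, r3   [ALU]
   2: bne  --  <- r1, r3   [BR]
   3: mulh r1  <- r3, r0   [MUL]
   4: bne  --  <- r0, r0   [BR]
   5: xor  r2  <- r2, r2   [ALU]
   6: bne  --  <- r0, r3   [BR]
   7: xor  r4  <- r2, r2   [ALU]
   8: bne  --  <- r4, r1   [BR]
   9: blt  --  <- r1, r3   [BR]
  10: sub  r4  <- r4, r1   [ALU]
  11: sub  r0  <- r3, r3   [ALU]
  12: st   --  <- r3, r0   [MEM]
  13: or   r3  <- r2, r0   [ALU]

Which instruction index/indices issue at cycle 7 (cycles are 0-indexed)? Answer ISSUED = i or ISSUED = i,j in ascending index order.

  cy0 -> i0+i1 (xor/and) dual
  cy1 -> i2 (bne) no-port BR/MUL
  cy2 -> i3 (mulh) no-port MUL/BR
  cy3 -> i4+i5 (bne/xor) dual
  cy4 -> i6+i7 (bne/xor) dual
  cy5 -> i8 (bne) no-port BR/BR
  cy6 -> i9+i10 (blt/sub) dual
  cy7 -> i11 (sub) RAW r0
  cy8 -> i12+i13 (st/or) dual

ISSUED = 11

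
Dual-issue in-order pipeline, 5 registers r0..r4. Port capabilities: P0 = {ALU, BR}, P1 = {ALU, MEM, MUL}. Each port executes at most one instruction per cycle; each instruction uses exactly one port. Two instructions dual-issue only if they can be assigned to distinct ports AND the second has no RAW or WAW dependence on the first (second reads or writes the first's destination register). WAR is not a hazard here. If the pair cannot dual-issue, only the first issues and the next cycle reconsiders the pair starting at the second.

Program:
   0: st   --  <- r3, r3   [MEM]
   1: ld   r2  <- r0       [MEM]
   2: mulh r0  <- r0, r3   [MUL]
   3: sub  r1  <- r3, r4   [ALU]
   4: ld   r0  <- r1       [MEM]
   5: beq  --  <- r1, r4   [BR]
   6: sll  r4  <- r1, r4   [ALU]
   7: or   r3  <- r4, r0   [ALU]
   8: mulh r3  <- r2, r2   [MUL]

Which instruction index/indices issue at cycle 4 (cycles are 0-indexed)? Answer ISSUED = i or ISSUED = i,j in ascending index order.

t=0 i0:st ; no-port MEM/MEM
t=1 i1:ld ; no-port MEM/MUL
t=2 i2/i3:mulh sub ; dual
t=3 i4/i5:ld beq ; dual
t=4 i6:sll ; RAW r4
t=5 i7:or ; WAW r3
t=6 i8:mulh ; tail

ISSUED = 6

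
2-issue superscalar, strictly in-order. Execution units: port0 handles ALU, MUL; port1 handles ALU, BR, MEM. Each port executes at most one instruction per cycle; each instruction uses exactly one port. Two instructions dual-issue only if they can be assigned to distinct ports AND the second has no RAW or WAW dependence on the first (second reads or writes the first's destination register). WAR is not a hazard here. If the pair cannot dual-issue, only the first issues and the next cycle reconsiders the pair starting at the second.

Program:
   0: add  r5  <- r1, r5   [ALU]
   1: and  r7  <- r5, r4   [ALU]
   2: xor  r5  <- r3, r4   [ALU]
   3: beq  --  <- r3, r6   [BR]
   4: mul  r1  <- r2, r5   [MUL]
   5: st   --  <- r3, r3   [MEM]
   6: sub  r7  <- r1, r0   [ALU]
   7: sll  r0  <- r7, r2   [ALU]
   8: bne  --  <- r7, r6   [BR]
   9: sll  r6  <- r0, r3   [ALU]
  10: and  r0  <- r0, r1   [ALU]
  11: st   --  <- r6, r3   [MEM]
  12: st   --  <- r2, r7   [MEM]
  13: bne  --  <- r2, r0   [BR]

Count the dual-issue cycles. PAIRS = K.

PAIRS = 5

  cy0 -> i0 (add) RAW r5
  cy1 -> i1&i2 (and/xor) 2-wide
  cy2 -> i3&i4 (beq/mul) 2-wide
  cy3 -> i5&i6 (st/sub) 2-wide
  cy4 -> i7&i8 (sll/bne) 2-wide
  cy5 -> i9&i10 (sll/and) 2-wide
  cy6 -> i11 (st) no-port MEM/MEM
  cy7 -> i12 (st) no-port MEM/BR
  cy8 -> i13 (bne) tail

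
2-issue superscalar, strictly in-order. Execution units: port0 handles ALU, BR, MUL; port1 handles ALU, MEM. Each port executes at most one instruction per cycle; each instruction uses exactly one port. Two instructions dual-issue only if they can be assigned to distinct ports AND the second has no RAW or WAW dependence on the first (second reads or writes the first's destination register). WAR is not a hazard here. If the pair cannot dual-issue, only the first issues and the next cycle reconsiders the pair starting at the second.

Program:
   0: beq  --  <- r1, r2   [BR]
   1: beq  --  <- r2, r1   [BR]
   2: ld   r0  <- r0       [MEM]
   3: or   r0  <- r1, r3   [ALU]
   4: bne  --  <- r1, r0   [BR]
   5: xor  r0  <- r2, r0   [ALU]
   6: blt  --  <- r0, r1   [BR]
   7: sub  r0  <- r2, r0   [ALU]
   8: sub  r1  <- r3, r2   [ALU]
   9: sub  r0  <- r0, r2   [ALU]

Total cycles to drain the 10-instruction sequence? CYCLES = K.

CYCLES = 6

#0 head=0: beq.BR i0 no-port BR/BR
#1 head=1: beq.BR ld.MEM i1,i2 pair
#2 head=3: or.ALU i3 RAW r0
#3 head=4: bne.BR xor.ALU i4,i5 pair
#4 head=6: blt.BR sub.ALU i6,i7 pair
#5 head=8: sub.ALU sub.ALU i8,i9 pair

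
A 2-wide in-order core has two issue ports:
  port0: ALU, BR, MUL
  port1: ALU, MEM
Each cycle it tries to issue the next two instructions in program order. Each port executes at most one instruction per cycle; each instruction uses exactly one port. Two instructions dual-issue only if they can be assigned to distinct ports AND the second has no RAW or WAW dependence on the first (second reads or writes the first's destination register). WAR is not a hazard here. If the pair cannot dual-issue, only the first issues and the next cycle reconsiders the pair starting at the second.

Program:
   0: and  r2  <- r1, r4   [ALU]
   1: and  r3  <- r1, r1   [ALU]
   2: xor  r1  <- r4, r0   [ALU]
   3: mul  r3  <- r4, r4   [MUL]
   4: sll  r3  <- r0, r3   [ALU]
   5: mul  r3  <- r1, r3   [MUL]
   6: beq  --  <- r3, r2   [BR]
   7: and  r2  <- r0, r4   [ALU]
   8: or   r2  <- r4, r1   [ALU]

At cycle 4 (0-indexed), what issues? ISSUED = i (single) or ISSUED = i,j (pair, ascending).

  cy0 -> i0/i1 (and.ALU+and.ALU) dual
  cy1 -> i2/i3 (xor.ALU+mul.MUL) dual
  cy2 -> i4 (sll.ALU) RAW+WAW r3
  cy3 -> i5 (mul.MUL) no-port MUL/BR
  cy4 -> i6/i7 (beq.BR+and.ALU) dual
  cy5 -> i8 (or.ALU) tail

ISSUED = 6,7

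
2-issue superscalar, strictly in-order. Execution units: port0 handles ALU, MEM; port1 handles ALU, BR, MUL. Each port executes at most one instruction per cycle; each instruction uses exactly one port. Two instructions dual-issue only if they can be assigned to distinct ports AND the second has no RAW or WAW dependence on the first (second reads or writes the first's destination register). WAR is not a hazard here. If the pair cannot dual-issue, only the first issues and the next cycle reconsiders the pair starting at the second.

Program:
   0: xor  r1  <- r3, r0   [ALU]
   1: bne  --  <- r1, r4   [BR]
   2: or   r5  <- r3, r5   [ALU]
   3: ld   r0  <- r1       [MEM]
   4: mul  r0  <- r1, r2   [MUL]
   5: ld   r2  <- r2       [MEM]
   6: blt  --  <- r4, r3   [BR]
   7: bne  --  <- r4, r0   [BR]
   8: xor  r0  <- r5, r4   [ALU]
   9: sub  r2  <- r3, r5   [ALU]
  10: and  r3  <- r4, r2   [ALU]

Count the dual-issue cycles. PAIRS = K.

PAIRS = 3

#0 head=0: xor.ALU i0 RAW r1
#1 head=1: bne.BR or.ALU i1/i2 pair
#2 head=3: ld.MEM i3 WAW r0
#3 head=4: mul.MUL ld.MEM i4/i5 pair
#4 head=6: blt.BR i6 no-port BR/BR
#5 head=7: bne.BR xor.ALU i7/i8 pair
#6 head=9: sub.ALU i9 RAW r2
#7 head=10: and.ALU i10 tail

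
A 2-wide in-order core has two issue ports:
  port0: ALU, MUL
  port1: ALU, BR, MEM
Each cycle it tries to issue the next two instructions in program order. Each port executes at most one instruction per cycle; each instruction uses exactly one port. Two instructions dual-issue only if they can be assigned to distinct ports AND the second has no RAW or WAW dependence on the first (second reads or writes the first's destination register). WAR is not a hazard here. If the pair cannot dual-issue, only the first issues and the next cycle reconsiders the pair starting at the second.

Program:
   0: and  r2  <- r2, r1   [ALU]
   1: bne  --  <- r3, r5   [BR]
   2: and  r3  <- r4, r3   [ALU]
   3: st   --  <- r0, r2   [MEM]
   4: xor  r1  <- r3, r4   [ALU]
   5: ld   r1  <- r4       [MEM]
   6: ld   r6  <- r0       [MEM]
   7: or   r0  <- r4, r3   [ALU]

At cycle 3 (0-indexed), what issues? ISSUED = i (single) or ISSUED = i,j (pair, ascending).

ISSUED = 5

t=0 i0,i1:and bne ; pair
t=1 i2,i3:and st ; pair
t=2 i4:xor ; WAW r1
t=3 i5:ld ; no-port MEM/MEM
t=4 i6,i7:ld or ; pair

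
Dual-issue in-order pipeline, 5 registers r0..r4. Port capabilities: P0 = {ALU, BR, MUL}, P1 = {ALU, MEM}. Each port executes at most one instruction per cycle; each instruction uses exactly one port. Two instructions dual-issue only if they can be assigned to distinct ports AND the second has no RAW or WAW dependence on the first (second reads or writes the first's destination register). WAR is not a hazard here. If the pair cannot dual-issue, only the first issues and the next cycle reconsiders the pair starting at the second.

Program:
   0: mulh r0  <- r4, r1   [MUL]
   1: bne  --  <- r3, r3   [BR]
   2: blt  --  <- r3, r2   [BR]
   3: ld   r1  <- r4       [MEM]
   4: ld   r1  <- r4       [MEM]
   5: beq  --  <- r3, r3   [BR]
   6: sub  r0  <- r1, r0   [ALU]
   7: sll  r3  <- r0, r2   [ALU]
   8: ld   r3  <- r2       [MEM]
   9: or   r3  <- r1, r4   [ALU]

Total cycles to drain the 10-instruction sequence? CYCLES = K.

CYCLES = 8

[0] i0  mulh  -- no-port MUL/BR
[1] i1  bne  -- no-port BR/BR
[2] i2/i3  blt;ld  -- pair
[3] i4/i5  ld;beq  -- pair
[4] i6  sub  -- RAW r0
[5] i7  sll  -- WAW r3
[6] i8  ld  -- WAW r3
[7] i9  or  -- tail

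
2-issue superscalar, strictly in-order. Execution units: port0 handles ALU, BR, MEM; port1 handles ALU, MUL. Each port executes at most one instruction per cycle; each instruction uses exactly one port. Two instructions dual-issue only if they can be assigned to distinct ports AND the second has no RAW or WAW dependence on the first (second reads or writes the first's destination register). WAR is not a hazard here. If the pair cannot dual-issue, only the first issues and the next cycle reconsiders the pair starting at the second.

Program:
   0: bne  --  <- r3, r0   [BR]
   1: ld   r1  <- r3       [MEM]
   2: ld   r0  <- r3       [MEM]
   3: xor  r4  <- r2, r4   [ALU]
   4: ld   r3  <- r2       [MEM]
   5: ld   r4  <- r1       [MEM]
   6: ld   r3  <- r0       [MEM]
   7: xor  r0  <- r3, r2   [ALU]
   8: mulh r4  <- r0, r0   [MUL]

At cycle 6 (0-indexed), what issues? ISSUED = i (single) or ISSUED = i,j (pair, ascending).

#0 head=0: bne i0 no-port BR/MEM
#1 head=1: ld i1 no-port MEM/MEM
#2 head=2: ld xor i2+i3 pair
#3 head=4: ld i4 no-port MEM/MEM
#4 head=5: ld i5 no-port MEM/MEM
#5 head=6: ld i6 RAW r3
#6 head=7: xor i7 RAW r0
#7 head=8: mulh i8 tail

ISSUED = 7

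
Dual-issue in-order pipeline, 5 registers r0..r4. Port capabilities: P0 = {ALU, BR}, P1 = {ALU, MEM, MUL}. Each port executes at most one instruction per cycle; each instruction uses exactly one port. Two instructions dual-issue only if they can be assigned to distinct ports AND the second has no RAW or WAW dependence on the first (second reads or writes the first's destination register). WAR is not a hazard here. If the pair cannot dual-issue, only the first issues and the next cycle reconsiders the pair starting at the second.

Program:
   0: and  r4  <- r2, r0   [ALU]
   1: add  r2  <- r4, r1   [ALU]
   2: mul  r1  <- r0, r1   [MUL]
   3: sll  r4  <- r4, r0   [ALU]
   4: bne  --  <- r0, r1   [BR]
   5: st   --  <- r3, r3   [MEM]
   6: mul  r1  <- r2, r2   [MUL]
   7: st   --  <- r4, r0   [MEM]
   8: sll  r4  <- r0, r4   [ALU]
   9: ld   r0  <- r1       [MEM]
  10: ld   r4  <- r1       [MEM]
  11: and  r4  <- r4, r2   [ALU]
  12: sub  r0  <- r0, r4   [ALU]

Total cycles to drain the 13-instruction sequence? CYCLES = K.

CYCLES = 10

#0 head=0: and i0 RAW r4
#1 head=1: add+mul i1,i2 2-wide
#2 head=3: sll+bne i3,i4 2-wide
#3 head=5: st i5 no-port MEM/MUL
#4 head=6: mul i6 no-port MUL/MEM
#5 head=7: st+sll i7,i8 2-wide
#6 head=9: ld i9 no-port MEM/MEM
#7 head=10: ld i10 RAW+WAW r4
#8 head=11: and i11 RAW r4
#9 head=12: sub i12 tail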